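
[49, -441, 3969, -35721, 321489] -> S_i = 49*-9^i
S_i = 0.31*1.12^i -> [0.31, 0.35, 0.39, 0.44, 0.49]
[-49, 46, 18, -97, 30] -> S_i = Random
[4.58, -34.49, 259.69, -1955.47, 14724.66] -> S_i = 4.58*(-7.53)^i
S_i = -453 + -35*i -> [-453, -488, -523, -558, -593]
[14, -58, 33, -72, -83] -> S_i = Random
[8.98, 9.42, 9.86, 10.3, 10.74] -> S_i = 8.98 + 0.44*i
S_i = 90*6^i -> [90, 540, 3240, 19440, 116640]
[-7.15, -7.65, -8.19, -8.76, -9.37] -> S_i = -7.15*1.07^i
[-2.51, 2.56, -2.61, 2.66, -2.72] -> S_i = -2.51*(-1.02)^i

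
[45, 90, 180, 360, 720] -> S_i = 45*2^i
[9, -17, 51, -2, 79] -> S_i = Random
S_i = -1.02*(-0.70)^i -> [-1.02, 0.71, -0.5, 0.35, -0.24]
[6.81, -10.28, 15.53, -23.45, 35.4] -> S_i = 6.81*(-1.51)^i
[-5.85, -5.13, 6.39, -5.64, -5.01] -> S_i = Random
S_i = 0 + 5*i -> [0, 5, 10, 15, 20]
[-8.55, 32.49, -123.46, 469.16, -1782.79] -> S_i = -8.55*(-3.80)^i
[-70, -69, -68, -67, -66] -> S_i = -70 + 1*i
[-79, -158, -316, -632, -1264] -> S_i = -79*2^i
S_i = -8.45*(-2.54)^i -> [-8.45, 21.46, -54.52, 138.47, -351.72]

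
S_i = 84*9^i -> [84, 756, 6804, 61236, 551124]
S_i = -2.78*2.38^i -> [-2.78, -6.62, -15.75, -37.48, -89.2]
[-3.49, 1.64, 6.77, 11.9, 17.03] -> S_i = -3.49 + 5.13*i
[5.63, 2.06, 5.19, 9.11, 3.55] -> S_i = Random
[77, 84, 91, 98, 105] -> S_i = 77 + 7*i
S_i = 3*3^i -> [3, 9, 27, 81, 243]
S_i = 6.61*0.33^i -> [6.61, 2.18, 0.72, 0.24, 0.08]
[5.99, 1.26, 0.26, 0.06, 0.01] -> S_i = 5.99*0.21^i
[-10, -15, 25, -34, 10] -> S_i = Random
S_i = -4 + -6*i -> [-4, -10, -16, -22, -28]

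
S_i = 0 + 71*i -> [0, 71, 142, 213, 284]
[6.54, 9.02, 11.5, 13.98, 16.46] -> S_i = 6.54 + 2.48*i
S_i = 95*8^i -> [95, 760, 6080, 48640, 389120]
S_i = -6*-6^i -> [-6, 36, -216, 1296, -7776]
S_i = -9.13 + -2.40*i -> [-9.13, -11.53, -13.93, -16.33, -18.73]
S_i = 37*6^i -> [37, 222, 1332, 7992, 47952]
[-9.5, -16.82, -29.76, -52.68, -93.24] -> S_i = -9.50*1.77^i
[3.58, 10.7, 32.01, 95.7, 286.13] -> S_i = 3.58*2.99^i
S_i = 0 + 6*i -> [0, 6, 12, 18, 24]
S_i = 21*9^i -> [21, 189, 1701, 15309, 137781]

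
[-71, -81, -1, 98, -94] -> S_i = Random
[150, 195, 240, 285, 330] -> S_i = 150 + 45*i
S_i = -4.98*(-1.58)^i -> [-4.98, 7.87, -12.43, 19.64, -31.04]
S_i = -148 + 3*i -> [-148, -145, -142, -139, -136]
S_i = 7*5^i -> [7, 35, 175, 875, 4375]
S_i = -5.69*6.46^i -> [-5.69, -36.76, -237.45, -1533.95, -9909.29]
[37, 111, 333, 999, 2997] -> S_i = 37*3^i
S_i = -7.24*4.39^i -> [-7.24, -31.78, -139.53, -612.54, -2689.04]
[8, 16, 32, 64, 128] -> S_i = 8*2^i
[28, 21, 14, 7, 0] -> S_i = 28 + -7*i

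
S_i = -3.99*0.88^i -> [-3.99, -3.51, -3.09, -2.72, -2.39]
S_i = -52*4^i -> [-52, -208, -832, -3328, -13312]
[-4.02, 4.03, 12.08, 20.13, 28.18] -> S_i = -4.02 + 8.05*i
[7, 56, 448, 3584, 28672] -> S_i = 7*8^i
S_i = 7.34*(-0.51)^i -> [7.34, -3.74, 1.91, -0.97, 0.5]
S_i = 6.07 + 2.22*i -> [6.07, 8.29, 10.51, 12.73, 14.95]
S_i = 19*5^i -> [19, 95, 475, 2375, 11875]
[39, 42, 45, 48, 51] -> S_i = 39 + 3*i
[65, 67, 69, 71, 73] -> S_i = 65 + 2*i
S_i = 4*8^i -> [4, 32, 256, 2048, 16384]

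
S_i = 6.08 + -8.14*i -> [6.08, -2.06, -10.2, -18.34, -26.48]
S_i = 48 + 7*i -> [48, 55, 62, 69, 76]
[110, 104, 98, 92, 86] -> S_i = 110 + -6*i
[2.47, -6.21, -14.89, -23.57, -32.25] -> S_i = 2.47 + -8.68*i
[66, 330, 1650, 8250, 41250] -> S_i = 66*5^i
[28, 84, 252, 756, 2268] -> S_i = 28*3^i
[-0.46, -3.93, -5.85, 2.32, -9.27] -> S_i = Random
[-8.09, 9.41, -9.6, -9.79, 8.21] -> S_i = Random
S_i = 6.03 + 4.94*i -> [6.03, 10.97, 15.91, 20.85, 25.79]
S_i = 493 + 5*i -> [493, 498, 503, 508, 513]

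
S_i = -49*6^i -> [-49, -294, -1764, -10584, -63504]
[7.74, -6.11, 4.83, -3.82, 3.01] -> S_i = 7.74*(-0.79)^i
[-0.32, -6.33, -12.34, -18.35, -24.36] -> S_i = -0.32 + -6.01*i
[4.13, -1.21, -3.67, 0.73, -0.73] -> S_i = Random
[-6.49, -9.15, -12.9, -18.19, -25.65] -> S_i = -6.49*1.41^i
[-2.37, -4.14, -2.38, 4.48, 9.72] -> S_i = Random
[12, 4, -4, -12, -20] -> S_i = 12 + -8*i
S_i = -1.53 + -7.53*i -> [-1.53, -9.06, -16.59, -24.12, -31.65]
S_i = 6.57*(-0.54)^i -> [6.57, -3.55, 1.92, -1.03, 0.56]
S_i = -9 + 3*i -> [-9, -6, -3, 0, 3]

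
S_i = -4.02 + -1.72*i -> [-4.02, -5.74, -7.46, -9.18, -10.9]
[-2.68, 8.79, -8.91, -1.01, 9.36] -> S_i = Random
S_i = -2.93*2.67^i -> [-2.93, -7.82, -20.89, -55.77, -148.91]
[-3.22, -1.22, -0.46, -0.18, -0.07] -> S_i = -3.22*0.38^i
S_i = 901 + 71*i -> [901, 972, 1043, 1114, 1185]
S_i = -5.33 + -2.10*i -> [-5.33, -7.43, -9.53, -11.63, -13.73]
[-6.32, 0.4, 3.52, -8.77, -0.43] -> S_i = Random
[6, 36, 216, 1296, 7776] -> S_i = 6*6^i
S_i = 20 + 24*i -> [20, 44, 68, 92, 116]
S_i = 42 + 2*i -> [42, 44, 46, 48, 50]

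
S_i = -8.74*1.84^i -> [-8.74, -16.08, -29.59, -54.45, -100.18]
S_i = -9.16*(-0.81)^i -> [-9.16, 7.42, -6.01, 4.87, -3.94]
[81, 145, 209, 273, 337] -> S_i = 81 + 64*i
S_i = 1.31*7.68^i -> [1.31, 10.06, 77.27, 593.41, 4557.39]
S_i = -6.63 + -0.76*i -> [-6.63, -7.39, -8.15, -8.91, -9.67]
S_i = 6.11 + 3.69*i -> [6.11, 9.8, 13.49, 17.18, 20.87]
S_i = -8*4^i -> [-8, -32, -128, -512, -2048]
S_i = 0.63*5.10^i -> [0.63, 3.21, 16.39, 83.57, 426.21]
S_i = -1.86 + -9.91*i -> [-1.86, -11.77, -21.68, -31.59, -41.5]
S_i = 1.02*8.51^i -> [1.02, 8.68, 73.87, 628.62, 5349.56]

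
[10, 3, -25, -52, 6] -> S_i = Random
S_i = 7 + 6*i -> [7, 13, 19, 25, 31]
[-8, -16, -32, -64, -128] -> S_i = -8*2^i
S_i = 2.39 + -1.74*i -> [2.39, 0.65, -1.09, -2.83, -4.57]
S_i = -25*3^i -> [-25, -75, -225, -675, -2025]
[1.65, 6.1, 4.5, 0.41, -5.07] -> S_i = Random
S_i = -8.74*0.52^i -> [-8.74, -4.54, -2.36, -1.23, -0.64]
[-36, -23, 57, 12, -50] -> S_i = Random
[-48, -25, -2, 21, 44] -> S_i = -48 + 23*i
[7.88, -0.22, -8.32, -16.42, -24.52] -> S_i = 7.88 + -8.10*i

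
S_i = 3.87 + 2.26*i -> [3.87, 6.13, 8.39, 10.65, 12.91]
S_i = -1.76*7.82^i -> [-1.76, -13.76, -107.63, -841.65, -6581.72]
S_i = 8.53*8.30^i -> [8.53, 70.8, 587.63, 4877.34, 40481.95]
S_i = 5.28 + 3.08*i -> [5.28, 8.36, 11.44, 14.52, 17.6]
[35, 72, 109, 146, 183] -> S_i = 35 + 37*i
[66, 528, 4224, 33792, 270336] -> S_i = 66*8^i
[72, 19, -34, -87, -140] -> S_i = 72 + -53*i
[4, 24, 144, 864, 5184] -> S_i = 4*6^i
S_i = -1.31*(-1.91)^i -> [-1.31, 2.5, -4.78, 9.13, -17.43]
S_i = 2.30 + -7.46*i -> [2.3, -5.16, -12.62, -20.08, -27.54]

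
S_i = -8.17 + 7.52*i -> [-8.17, -0.65, 6.87, 14.39, 21.91]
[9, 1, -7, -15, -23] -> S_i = 9 + -8*i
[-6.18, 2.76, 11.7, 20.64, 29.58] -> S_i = -6.18 + 8.94*i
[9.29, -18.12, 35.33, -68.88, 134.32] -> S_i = 9.29*(-1.95)^i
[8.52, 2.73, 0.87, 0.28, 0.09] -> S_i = 8.52*0.32^i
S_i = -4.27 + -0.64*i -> [-4.27, -4.91, -5.55, -6.19, -6.83]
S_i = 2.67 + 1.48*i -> [2.67, 4.15, 5.63, 7.11, 8.59]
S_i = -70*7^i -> [-70, -490, -3430, -24010, -168070]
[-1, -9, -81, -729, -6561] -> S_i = -1*9^i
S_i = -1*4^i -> [-1, -4, -16, -64, -256]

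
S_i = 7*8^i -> [7, 56, 448, 3584, 28672]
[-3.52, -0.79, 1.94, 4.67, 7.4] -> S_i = -3.52 + 2.73*i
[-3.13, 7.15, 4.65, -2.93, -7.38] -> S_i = Random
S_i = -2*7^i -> [-2, -14, -98, -686, -4802]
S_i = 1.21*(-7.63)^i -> [1.21, -9.23, 70.44, -537.48, 4100.94]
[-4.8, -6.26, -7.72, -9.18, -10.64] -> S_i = -4.80 + -1.46*i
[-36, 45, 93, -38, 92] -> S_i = Random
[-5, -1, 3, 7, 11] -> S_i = -5 + 4*i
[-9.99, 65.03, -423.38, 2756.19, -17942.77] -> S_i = -9.99*(-6.51)^i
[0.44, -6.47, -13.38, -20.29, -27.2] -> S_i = 0.44 + -6.91*i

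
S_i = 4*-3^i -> [4, -12, 36, -108, 324]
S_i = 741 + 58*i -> [741, 799, 857, 915, 973]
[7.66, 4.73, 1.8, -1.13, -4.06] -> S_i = 7.66 + -2.93*i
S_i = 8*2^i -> [8, 16, 32, 64, 128]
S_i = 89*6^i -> [89, 534, 3204, 19224, 115344]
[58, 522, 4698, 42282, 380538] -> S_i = 58*9^i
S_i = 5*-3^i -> [5, -15, 45, -135, 405]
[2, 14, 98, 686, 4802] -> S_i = 2*7^i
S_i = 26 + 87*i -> [26, 113, 200, 287, 374]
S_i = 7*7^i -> [7, 49, 343, 2401, 16807]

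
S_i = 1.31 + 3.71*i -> [1.31, 5.02, 8.73, 12.44, 16.15]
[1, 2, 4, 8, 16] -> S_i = 1*2^i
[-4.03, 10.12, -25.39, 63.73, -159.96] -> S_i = -4.03*(-2.51)^i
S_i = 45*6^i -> [45, 270, 1620, 9720, 58320]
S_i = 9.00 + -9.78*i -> [9.0, -0.78, -10.56, -20.34, -30.12]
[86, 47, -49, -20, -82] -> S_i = Random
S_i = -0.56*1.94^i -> [-0.56, -1.09, -2.11, -4.09, -7.93]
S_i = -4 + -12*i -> [-4, -16, -28, -40, -52]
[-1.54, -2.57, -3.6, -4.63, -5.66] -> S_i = -1.54 + -1.03*i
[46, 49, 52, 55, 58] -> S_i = 46 + 3*i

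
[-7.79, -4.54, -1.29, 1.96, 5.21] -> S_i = -7.79 + 3.25*i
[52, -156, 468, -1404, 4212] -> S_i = 52*-3^i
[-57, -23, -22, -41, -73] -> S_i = Random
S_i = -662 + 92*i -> [-662, -570, -478, -386, -294]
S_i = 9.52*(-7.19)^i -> [9.52, -68.45, 492.15, -3538.54, 25442.07]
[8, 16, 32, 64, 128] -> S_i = 8*2^i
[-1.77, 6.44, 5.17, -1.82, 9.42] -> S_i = Random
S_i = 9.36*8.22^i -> [9.36, 76.94, 632.44, 5198.66, 42732.97]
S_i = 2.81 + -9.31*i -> [2.81, -6.5, -15.81, -25.12, -34.43]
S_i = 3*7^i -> [3, 21, 147, 1029, 7203]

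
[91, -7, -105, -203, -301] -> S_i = 91 + -98*i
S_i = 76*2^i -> [76, 152, 304, 608, 1216]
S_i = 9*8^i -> [9, 72, 576, 4608, 36864]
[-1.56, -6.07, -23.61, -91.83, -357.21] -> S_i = -1.56*3.89^i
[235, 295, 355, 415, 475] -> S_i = 235 + 60*i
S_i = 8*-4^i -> [8, -32, 128, -512, 2048]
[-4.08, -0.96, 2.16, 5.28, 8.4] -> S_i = -4.08 + 3.12*i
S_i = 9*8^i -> [9, 72, 576, 4608, 36864]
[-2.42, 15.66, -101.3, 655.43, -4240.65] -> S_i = -2.42*(-6.47)^i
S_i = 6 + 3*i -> [6, 9, 12, 15, 18]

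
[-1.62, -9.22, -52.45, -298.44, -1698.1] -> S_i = -1.62*5.69^i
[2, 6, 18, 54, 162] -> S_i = 2*3^i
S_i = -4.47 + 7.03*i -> [-4.47, 2.56, 9.59, 16.62, 23.65]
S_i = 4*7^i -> [4, 28, 196, 1372, 9604]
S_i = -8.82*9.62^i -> [-8.82, -84.85, -816.24, -7852.24, -75538.59]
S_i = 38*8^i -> [38, 304, 2432, 19456, 155648]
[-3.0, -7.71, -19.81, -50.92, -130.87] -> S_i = -3.00*2.57^i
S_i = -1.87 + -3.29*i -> [-1.87, -5.16, -8.45, -11.74, -15.03]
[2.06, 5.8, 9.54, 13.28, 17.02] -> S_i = 2.06 + 3.74*i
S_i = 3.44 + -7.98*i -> [3.44, -4.54, -12.52, -20.5, -28.48]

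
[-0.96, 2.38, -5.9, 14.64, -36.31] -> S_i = -0.96*(-2.48)^i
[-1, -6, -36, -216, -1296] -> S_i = -1*6^i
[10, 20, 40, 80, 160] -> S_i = 10*2^i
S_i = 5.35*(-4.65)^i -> [5.35, -24.88, 115.68, -537.91, 2501.3]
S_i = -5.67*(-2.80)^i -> [-5.67, 15.88, -44.45, 124.47, -348.51]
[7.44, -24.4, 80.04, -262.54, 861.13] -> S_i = 7.44*(-3.28)^i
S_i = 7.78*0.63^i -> [7.78, 4.9, 3.09, 1.95, 1.23]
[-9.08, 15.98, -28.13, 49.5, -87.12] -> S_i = -9.08*(-1.76)^i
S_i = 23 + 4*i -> [23, 27, 31, 35, 39]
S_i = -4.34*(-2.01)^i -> [-4.34, 8.72, -17.53, 35.24, -70.84]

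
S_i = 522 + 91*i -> [522, 613, 704, 795, 886]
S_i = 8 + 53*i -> [8, 61, 114, 167, 220]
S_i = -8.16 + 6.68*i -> [-8.16, -1.48, 5.2, 11.88, 18.56]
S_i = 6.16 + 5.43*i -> [6.16, 11.59, 17.02, 22.45, 27.88]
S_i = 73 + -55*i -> [73, 18, -37, -92, -147]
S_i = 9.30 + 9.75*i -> [9.3, 19.05, 28.8, 38.55, 48.3]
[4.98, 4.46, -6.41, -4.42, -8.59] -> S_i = Random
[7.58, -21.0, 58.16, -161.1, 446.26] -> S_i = 7.58*(-2.77)^i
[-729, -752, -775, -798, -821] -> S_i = -729 + -23*i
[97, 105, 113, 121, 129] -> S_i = 97 + 8*i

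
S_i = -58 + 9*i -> [-58, -49, -40, -31, -22]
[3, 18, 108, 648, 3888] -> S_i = 3*6^i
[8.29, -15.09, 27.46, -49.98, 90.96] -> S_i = 8.29*(-1.82)^i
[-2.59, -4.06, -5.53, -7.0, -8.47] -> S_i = -2.59 + -1.47*i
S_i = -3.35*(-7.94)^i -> [-3.35, 26.6, -211.2, 1676.9, -13314.56]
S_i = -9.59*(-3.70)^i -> [-9.59, 35.48, -131.29, 485.76, -1797.32]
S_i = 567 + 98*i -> [567, 665, 763, 861, 959]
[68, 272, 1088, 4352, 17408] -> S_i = 68*4^i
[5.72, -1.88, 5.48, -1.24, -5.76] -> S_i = Random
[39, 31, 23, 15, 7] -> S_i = 39 + -8*i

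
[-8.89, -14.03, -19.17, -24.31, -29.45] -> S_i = -8.89 + -5.14*i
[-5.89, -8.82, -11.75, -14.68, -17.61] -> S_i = -5.89 + -2.93*i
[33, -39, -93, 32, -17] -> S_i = Random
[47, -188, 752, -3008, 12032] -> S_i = 47*-4^i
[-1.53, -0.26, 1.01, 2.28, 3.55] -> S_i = -1.53 + 1.27*i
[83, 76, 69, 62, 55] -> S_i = 83 + -7*i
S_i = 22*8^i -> [22, 176, 1408, 11264, 90112]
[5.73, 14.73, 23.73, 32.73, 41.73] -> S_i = 5.73 + 9.00*i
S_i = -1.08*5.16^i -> [-1.08, -5.57, -28.76, -148.38, -765.64]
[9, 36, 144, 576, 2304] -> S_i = 9*4^i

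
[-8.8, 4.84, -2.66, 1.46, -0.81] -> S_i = -8.80*(-0.55)^i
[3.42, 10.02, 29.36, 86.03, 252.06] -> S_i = 3.42*2.93^i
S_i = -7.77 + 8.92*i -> [-7.77, 1.15, 10.07, 18.99, 27.91]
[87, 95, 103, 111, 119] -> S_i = 87 + 8*i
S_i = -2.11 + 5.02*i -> [-2.11, 2.91, 7.93, 12.95, 17.97]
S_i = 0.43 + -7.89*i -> [0.43, -7.46, -15.35, -23.24, -31.13]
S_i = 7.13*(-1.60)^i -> [7.13, -11.41, 18.25, -29.2, 46.73]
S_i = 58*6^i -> [58, 348, 2088, 12528, 75168]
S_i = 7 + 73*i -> [7, 80, 153, 226, 299]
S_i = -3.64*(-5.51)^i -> [-3.64, 20.06, -110.51, 608.91, -3355.12]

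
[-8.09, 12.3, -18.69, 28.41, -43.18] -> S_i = -8.09*(-1.52)^i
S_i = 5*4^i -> [5, 20, 80, 320, 1280]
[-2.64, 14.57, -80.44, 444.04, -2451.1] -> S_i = -2.64*(-5.52)^i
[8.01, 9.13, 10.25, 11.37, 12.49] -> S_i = 8.01 + 1.12*i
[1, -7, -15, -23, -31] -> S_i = 1 + -8*i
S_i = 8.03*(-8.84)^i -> [8.03, -70.99, 627.51, -5547.18, 49037.08]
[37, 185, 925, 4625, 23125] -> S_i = 37*5^i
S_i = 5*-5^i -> [5, -25, 125, -625, 3125]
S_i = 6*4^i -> [6, 24, 96, 384, 1536]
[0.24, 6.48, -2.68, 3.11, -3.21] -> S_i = Random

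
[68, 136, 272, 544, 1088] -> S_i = 68*2^i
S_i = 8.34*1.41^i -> [8.34, 11.76, 16.58, 23.38, 32.96]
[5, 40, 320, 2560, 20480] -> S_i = 5*8^i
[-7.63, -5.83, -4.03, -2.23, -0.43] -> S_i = -7.63 + 1.80*i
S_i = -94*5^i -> [-94, -470, -2350, -11750, -58750]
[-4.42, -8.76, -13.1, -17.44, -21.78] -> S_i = -4.42 + -4.34*i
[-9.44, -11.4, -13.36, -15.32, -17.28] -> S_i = -9.44 + -1.96*i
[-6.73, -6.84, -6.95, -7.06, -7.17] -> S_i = -6.73 + -0.11*i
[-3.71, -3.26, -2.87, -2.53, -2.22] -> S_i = -3.71*0.88^i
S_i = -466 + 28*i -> [-466, -438, -410, -382, -354]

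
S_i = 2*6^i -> [2, 12, 72, 432, 2592]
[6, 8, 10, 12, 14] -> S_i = 6 + 2*i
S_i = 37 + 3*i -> [37, 40, 43, 46, 49]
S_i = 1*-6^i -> [1, -6, 36, -216, 1296]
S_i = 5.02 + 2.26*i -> [5.02, 7.28, 9.54, 11.8, 14.06]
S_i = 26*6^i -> [26, 156, 936, 5616, 33696]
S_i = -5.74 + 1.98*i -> [-5.74, -3.76, -1.78, 0.2, 2.18]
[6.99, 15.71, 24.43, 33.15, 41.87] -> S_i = 6.99 + 8.72*i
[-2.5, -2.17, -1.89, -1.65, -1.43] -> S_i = -2.50*0.87^i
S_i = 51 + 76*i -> [51, 127, 203, 279, 355]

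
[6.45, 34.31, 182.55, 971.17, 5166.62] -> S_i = 6.45*5.32^i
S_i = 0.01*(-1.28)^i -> [0.01, -0.01, 0.02, -0.02, 0.03]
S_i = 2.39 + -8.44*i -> [2.39, -6.05, -14.49, -22.93, -31.37]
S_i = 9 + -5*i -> [9, 4, -1, -6, -11]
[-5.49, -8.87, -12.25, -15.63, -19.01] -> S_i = -5.49 + -3.38*i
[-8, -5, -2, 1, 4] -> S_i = -8 + 3*i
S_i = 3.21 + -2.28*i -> [3.21, 0.93, -1.35, -3.63, -5.91]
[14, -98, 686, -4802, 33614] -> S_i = 14*-7^i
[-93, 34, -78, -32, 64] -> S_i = Random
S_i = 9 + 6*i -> [9, 15, 21, 27, 33]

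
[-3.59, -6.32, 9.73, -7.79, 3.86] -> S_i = Random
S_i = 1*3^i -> [1, 3, 9, 27, 81]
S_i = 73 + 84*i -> [73, 157, 241, 325, 409]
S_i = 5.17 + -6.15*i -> [5.17, -0.98, -7.13, -13.28, -19.43]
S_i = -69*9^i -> [-69, -621, -5589, -50301, -452709]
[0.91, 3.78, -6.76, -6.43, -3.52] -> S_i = Random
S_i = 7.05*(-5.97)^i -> [7.05, -42.09, 251.27, -1500.07, 8955.43]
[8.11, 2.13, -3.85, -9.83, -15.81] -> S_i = 8.11 + -5.98*i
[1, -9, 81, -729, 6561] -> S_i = 1*-9^i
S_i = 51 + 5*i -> [51, 56, 61, 66, 71]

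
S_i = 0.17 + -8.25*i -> [0.17, -8.08, -16.33, -24.58, -32.83]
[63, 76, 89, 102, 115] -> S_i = 63 + 13*i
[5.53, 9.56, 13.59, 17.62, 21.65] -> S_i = 5.53 + 4.03*i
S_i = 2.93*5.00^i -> [2.93, 14.65, 73.25, 366.25, 1831.25]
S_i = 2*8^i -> [2, 16, 128, 1024, 8192]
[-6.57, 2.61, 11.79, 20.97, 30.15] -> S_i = -6.57 + 9.18*i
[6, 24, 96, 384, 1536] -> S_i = 6*4^i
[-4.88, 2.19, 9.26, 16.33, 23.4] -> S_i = -4.88 + 7.07*i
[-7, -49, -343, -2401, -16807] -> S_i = -7*7^i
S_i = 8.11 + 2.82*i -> [8.11, 10.93, 13.75, 16.57, 19.39]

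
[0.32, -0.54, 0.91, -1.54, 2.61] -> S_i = 0.32*(-1.69)^i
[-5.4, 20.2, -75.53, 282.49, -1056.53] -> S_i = -5.40*(-3.74)^i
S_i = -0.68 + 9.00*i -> [-0.68, 8.32, 17.32, 26.32, 35.32]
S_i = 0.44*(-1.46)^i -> [0.44, -0.64, 0.94, -1.37, 2.0]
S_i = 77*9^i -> [77, 693, 6237, 56133, 505197]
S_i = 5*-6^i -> [5, -30, 180, -1080, 6480]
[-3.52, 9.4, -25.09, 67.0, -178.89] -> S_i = -3.52*(-2.67)^i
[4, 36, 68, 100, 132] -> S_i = 4 + 32*i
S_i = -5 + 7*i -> [-5, 2, 9, 16, 23]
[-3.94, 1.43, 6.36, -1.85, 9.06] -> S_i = Random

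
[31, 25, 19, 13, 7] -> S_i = 31 + -6*i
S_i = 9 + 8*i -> [9, 17, 25, 33, 41]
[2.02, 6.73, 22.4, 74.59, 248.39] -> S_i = 2.02*3.33^i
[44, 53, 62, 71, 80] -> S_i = 44 + 9*i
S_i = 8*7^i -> [8, 56, 392, 2744, 19208]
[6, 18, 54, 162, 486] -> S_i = 6*3^i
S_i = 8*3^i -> [8, 24, 72, 216, 648]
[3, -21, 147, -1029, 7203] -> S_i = 3*-7^i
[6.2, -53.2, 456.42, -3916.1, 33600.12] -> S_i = 6.20*(-8.58)^i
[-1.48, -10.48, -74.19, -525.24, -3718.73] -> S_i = -1.48*7.08^i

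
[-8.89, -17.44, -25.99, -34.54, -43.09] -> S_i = -8.89 + -8.55*i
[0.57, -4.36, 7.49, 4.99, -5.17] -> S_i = Random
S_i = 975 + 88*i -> [975, 1063, 1151, 1239, 1327]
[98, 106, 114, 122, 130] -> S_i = 98 + 8*i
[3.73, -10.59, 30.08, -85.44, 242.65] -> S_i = 3.73*(-2.84)^i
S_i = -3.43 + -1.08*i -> [-3.43, -4.51, -5.59, -6.67, -7.75]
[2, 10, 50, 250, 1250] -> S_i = 2*5^i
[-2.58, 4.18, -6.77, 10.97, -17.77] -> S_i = -2.58*(-1.62)^i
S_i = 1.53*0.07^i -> [1.53, 0.11, 0.01, 0.0, 0.0]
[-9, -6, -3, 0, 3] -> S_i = -9 + 3*i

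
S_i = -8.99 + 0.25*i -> [-8.99, -8.74, -8.49, -8.24, -7.99]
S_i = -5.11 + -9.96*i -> [-5.11, -15.07, -25.03, -34.99, -44.95]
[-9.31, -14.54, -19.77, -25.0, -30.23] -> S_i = -9.31 + -5.23*i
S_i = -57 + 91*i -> [-57, 34, 125, 216, 307]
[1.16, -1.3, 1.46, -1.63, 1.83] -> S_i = 1.16*(-1.12)^i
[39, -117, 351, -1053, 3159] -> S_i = 39*-3^i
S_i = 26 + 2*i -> [26, 28, 30, 32, 34]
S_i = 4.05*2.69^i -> [4.05, 10.89, 29.31, 78.83, 212.06]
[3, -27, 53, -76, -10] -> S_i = Random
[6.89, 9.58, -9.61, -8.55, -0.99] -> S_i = Random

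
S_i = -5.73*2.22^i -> [-5.73, -12.72, -28.24, -62.69, -139.18]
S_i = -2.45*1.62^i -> [-2.45, -3.97, -6.43, -10.42, -16.87]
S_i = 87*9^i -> [87, 783, 7047, 63423, 570807]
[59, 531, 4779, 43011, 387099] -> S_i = 59*9^i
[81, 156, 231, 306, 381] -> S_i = 81 + 75*i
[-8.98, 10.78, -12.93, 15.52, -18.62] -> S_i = -8.98*(-1.20)^i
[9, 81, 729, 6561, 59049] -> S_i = 9*9^i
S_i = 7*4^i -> [7, 28, 112, 448, 1792]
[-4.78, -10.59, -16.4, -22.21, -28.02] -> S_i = -4.78 + -5.81*i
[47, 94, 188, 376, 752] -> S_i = 47*2^i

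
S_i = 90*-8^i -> [90, -720, 5760, -46080, 368640]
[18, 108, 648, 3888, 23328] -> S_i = 18*6^i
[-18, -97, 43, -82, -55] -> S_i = Random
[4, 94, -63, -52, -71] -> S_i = Random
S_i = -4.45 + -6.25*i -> [-4.45, -10.7, -16.95, -23.2, -29.45]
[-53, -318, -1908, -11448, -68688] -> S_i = -53*6^i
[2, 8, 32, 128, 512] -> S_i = 2*4^i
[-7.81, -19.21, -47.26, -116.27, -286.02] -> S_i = -7.81*2.46^i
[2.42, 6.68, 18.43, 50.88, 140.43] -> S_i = 2.42*2.76^i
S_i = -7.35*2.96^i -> [-7.35, -21.76, -64.4, -190.62, -564.23]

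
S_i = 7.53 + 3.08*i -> [7.53, 10.61, 13.69, 16.77, 19.85]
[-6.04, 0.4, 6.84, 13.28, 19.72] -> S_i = -6.04 + 6.44*i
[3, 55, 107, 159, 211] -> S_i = 3 + 52*i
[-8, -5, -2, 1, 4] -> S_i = -8 + 3*i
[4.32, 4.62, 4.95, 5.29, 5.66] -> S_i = 4.32*1.07^i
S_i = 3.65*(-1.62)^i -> [3.65, -5.91, 9.58, -15.52, 25.14]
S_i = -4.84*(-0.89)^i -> [-4.84, 4.31, -3.83, 3.41, -3.04]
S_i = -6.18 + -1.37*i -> [-6.18, -7.55, -8.92, -10.29, -11.66]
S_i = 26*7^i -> [26, 182, 1274, 8918, 62426]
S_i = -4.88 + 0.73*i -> [-4.88, -4.15, -3.42, -2.69, -1.96]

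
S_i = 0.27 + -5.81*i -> [0.27, -5.54, -11.35, -17.16, -22.97]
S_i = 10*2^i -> [10, 20, 40, 80, 160]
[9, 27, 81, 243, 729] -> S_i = 9*3^i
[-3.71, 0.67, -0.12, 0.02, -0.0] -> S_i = -3.71*(-0.18)^i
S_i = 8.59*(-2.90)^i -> [8.59, -24.91, 72.24, -209.5, 607.55]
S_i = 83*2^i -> [83, 166, 332, 664, 1328]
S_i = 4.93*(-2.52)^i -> [4.93, -12.42, 31.31, -78.89, 198.81]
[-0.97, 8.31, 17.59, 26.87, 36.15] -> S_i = -0.97 + 9.28*i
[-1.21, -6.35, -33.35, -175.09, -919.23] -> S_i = -1.21*5.25^i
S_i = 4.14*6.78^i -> [4.14, 28.07, 190.31, 1290.3, 8748.21]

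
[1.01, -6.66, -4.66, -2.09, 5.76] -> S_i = Random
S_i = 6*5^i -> [6, 30, 150, 750, 3750]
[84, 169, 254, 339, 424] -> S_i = 84 + 85*i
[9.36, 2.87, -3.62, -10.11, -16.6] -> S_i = 9.36 + -6.49*i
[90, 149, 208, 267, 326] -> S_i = 90 + 59*i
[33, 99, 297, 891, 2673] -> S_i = 33*3^i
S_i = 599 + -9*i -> [599, 590, 581, 572, 563]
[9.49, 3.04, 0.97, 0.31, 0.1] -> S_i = 9.49*0.32^i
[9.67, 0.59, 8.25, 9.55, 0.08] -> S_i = Random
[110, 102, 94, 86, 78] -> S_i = 110 + -8*i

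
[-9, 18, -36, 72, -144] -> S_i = -9*-2^i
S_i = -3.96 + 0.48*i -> [-3.96, -3.48, -3.0, -2.52, -2.04]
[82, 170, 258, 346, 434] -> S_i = 82 + 88*i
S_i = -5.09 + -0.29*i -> [-5.09, -5.38, -5.67, -5.96, -6.25]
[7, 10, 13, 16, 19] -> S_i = 7 + 3*i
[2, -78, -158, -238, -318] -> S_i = 2 + -80*i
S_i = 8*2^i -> [8, 16, 32, 64, 128]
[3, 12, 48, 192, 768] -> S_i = 3*4^i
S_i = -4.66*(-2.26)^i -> [-4.66, 10.53, -23.8, 53.79, -121.57]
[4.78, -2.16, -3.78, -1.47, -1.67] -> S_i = Random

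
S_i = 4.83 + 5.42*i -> [4.83, 10.25, 15.67, 21.09, 26.51]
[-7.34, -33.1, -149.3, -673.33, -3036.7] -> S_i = -7.34*4.51^i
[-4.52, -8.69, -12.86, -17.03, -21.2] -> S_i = -4.52 + -4.17*i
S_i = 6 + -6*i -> [6, 0, -6, -12, -18]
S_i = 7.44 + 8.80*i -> [7.44, 16.24, 25.04, 33.84, 42.64]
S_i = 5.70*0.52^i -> [5.7, 2.96, 1.54, 0.8, 0.42]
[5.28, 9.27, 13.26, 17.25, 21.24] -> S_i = 5.28 + 3.99*i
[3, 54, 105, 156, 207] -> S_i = 3 + 51*i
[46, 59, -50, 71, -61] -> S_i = Random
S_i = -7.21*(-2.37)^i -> [-7.21, 17.09, -40.5, 95.98, -227.47]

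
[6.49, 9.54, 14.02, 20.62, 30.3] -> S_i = 6.49*1.47^i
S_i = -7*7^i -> [-7, -49, -343, -2401, -16807]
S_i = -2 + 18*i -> [-2, 16, 34, 52, 70]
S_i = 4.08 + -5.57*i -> [4.08, -1.49, -7.06, -12.63, -18.2]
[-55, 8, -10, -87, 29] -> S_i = Random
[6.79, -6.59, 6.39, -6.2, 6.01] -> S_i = 6.79*(-0.97)^i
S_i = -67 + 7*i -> [-67, -60, -53, -46, -39]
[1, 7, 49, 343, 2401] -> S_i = 1*7^i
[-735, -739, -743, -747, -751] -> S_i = -735 + -4*i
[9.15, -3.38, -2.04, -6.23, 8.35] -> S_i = Random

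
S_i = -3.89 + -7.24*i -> [-3.89, -11.13, -18.37, -25.61, -32.85]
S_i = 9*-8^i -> [9, -72, 576, -4608, 36864]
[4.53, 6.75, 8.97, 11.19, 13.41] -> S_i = 4.53 + 2.22*i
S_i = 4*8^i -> [4, 32, 256, 2048, 16384]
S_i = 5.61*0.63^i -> [5.61, 3.53, 2.23, 1.4, 0.88]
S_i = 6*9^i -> [6, 54, 486, 4374, 39366]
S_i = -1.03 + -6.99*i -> [-1.03, -8.02, -15.01, -22.0, -28.99]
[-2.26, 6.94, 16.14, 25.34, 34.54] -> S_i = -2.26 + 9.20*i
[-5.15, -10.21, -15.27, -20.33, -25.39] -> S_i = -5.15 + -5.06*i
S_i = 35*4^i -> [35, 140, 560, 2240, 8960]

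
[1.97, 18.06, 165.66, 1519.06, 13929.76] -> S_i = 1.97*9.17^i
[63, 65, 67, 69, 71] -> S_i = 63 + 2*i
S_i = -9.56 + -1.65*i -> [-9.56, -11.21, -12.86, -14.51, -16.16]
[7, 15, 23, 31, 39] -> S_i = 7 + 8*i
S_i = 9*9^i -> [9, 81, 729, 6561, 59049]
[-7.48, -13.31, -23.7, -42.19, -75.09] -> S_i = -7.48*1.78^i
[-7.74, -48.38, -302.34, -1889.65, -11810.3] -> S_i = -7.74*6.25^i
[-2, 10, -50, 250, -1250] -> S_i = -2*-5^i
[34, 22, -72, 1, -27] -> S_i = Random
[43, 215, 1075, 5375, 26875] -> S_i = 43*5^i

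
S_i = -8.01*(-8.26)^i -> [-8.01, 66.16, -546.5, 4514.12, -37286.59]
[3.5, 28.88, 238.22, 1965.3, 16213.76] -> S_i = 3.50*8.25^i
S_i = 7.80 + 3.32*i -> [7.8, 11.12, 14.44, 17.76, 21.08]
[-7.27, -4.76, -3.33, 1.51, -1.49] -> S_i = Random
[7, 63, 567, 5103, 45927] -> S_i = 7*9^i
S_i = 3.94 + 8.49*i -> [3.94, 12.43, 20.92, 29.41, 37.9]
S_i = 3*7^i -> [3, 21, 147, 1029, 7203]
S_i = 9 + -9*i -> [9, 0, -9, -18, -27]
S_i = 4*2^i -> [4, 8, 16, 32, 64]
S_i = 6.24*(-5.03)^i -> [6.24, -31.39, 157.88, -794.12, 3994.45]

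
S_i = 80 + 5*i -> [80, 85, 90, 95, 100]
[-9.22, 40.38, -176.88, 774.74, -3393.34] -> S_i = -9.22*(-4.38)^i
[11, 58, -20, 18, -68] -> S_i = Random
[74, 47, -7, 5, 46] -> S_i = Random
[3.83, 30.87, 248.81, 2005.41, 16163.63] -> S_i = 3.83*8.06^i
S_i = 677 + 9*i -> [677, 686, 695, 704, 713]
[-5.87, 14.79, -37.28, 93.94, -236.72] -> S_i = -5.87*(-2.52)^i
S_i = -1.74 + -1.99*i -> [-1.74, -3.73, -5.72, -7.71, -9.7]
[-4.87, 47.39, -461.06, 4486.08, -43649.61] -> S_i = -4.87*(-9.73)^i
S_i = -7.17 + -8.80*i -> [-7.17, -15.97, -24.77, -33.57, -42.37]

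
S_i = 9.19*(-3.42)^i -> [9.19, -31.43, 107.49, -367.62, 1257.25]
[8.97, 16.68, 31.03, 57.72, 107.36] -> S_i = 8.97*1.86^i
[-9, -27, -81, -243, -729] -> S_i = -9*3^i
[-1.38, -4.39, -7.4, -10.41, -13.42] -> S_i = -1.38 + -3.01*i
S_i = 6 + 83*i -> [6, 89, 172, 255, 338]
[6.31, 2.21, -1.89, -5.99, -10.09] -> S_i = 6.31 + -4.10*i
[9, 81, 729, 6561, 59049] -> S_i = 9*9^i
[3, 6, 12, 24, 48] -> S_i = 3*2^i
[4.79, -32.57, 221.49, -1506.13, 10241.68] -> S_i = 4.79*(-6.80)^i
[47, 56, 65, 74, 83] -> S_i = 47 + 9*i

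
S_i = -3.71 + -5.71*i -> [-3.71, -9.42, -15.13, -20.84, -26.55]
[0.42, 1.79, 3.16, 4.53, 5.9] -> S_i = 0.42 + 1.37*i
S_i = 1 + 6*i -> [1, 7, 13, 19, 25]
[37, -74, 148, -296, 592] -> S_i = 37*-2^i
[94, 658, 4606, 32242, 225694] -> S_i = 94*7^i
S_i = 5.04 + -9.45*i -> [5.04, -4.41, -13.86, -23.31, -32.76]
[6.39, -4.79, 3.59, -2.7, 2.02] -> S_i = 6.39*(-0.75)^i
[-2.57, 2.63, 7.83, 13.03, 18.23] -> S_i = -2.57 + 5.20*i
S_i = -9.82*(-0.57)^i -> [-9.82, 5.6, -3.19, 1.82, -1.04]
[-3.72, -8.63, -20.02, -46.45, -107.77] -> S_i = -3.72*2.32^i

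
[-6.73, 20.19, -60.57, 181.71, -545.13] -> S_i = -6.73*(-3.00)^i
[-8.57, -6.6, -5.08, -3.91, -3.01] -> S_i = -8.57*0.77^i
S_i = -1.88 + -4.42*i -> [-1.88, -6.3, -10.72, -15.14, -19.56]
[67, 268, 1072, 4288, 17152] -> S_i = 67*4^i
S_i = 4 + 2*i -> [4, 6, 8, 10, 12]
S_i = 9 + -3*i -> [9, 6, 3, 0, -3]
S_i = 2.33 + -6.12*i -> [2.33, -3.79, -9.91, -16.03, -22.15]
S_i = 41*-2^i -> [41, -82, 164, -328, 656]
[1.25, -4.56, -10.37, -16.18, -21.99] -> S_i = 1.25 + -5.81*i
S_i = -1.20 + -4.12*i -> [-1.2, -5.32, -9.44, -13.56, -17.68]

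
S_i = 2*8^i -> [2, 16, 128, 1024, 8192]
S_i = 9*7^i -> [9, 63, 441, 3087, 21609]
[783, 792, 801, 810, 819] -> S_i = 783 + 9*i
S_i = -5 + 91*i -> [-5, 86, 177, 268, 359]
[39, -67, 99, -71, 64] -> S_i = Random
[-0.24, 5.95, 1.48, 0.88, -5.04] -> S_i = Random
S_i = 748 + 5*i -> [748, 753, 758, 763, 768]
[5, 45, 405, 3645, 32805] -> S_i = 5*9^i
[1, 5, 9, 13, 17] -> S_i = 1 + 4*i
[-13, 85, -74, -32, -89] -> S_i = Random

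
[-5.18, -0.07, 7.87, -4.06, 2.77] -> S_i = Random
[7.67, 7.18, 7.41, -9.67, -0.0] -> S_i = Random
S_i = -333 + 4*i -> [-333, -329, -325, -321, -317]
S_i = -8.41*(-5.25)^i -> [-8.41, 44.15, -231.8, 1216.95, -6389.0]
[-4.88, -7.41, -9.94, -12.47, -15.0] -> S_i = -4.88 + -2.53*i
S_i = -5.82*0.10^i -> [-5.82, -0.58, -0.06, -0.01, -0.0]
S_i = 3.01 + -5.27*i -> [3.01, -2.26, -7.53, -12.8, -18.07]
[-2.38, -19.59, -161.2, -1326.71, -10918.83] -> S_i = -2.38*8.23^i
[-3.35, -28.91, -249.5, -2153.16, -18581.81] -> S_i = -3.35*8.63^i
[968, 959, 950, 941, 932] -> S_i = 968 + -9*i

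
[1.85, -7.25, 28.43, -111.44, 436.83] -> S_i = 1.85*(-3.92)^i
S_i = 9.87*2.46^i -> [9.87, 24.28, 59.73, 146.93, 361.46]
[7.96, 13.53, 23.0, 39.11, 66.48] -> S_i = 7.96*1.70^i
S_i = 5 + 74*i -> [5, 79, 153, 227, 301]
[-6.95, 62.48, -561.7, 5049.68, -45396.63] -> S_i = -6.95*(-8.99)^i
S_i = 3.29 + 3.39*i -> [3.29, 6.68, 10.07, 13.46, 16.85]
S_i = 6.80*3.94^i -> [6.8, 26.79, 105.56, 415.91, 1638.68]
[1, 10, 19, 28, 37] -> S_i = 1 + 9*i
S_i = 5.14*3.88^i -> [5.14, 19.94, 77.38, 300.23, 1164.9]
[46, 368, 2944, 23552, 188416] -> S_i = 46*8^i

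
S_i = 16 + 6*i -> [16, 22, 28, 34, 40]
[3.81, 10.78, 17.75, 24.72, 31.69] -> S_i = 3.81 + 6.97*i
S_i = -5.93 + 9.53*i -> [-5.93, 3.6, 13.13, 22.66, 32.19]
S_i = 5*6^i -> [5, 30, 180, 1080, 6480]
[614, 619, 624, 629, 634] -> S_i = 614 + 5*i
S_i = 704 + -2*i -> [704, 702, 700, 698, 696]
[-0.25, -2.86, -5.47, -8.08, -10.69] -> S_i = -0.25 + -2.61*i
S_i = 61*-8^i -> [61, -488, 3904, -31232, 249856]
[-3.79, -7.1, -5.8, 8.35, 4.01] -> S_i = Random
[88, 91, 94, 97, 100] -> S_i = 88 + 3*i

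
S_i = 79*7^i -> [79, 553, 3871, 27097, 189679]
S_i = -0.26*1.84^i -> [-0.26, -0.48, -0.88, -1.62, -2.98]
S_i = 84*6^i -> [84, 504, 3024, 18144, 108864]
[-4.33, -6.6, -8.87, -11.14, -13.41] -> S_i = -4.33 + -2.27*i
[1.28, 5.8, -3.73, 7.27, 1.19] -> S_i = Random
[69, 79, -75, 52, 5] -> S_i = Random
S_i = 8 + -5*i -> [8, 3, -2, -7, -12]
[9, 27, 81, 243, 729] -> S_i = 9*3^i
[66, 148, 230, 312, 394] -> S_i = 66 + 82*i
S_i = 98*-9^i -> [98, -882, 7938, -71442, 642978]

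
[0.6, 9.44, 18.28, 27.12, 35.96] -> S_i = 0.60 + 8.84*i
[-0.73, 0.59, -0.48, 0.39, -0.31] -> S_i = -0.73*(-0.81)^i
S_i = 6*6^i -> [6, 36, 216, 1296, 7776]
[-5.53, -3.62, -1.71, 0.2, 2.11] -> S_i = -5.53 + 1.91*i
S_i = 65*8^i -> [65, 520, 4160, 33280, 266240]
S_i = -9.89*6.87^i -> [-9.89, -67.94, -466.78, -3206.76, -22030.44]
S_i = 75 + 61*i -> [75, 136, 197, 258, 319]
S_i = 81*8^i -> [81, 648, 5184, 41472, 331776]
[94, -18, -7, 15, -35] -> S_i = Random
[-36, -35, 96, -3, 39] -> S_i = Random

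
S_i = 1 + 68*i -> [1, 69, 137, 205, 273]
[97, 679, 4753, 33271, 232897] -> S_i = 97*7^i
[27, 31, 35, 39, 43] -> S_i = 27 + 4*i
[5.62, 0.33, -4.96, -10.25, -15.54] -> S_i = 5.62 + -5.29*i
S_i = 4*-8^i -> [4, -32, 256, -2048, 16384]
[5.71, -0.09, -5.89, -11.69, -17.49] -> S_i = 5.71 + -5.80*i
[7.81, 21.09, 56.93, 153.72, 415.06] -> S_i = 7.81*2.70^i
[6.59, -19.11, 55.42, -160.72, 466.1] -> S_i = 6.59*(-2.90)^i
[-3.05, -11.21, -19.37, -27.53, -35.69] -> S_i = -3.05 + -8.16*i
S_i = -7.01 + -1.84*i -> [-7.01, -8.85, -10.69, -12.53, -14.37]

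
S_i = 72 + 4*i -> [72, 76, 80, 84, 88]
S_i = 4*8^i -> [4, 32, 256, 2048, 16384]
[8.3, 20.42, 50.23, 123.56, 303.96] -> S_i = 8.30*2.46^i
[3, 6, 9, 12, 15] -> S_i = 3 + 3*i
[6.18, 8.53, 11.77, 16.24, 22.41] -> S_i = 6.18*1.38^i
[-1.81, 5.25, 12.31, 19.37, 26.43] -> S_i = -1.81 + 7.06*i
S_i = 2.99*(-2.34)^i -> [2.99, -7.0, 16.37, -38.31, 89.65]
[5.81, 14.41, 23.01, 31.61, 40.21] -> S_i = 5.81 + 8.60*i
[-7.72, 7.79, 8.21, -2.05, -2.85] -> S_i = Random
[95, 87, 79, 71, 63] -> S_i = 95 + -8*i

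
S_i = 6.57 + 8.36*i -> [6.57, 14.93, 23.29, 31.65, 40.01]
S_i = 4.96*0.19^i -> [4.96, 0.94, 0.18, 0.03, 0.01]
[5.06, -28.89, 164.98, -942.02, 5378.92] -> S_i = 5.06*(-5.71)^i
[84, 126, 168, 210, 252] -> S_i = 84 + 42*i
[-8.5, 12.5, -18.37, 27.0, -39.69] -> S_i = -8.50*(-1.47)^i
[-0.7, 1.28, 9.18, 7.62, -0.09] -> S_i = Random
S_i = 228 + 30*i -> [228, 258, 288, 318, 348]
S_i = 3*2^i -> [3, 6, 12, 24, 48]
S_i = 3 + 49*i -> [3, 52, 101, 150, 199]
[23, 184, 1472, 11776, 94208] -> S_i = 23*8^i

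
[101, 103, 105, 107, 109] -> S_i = 101 + 2*i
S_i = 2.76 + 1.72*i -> [2.76, 4.48, 6.2, 7.92, 9.64]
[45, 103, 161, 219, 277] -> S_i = 45 + 58*i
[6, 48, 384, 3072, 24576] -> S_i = 6*8^i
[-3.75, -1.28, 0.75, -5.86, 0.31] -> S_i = Random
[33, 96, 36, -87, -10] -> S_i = Random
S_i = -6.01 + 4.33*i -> [-6.01, -1.68, 2.65, 6.98, 11.31]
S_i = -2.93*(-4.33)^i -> [-2.93, 12.69, -54.93, 237.87, -1029.96]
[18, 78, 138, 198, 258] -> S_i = 18 + 60*i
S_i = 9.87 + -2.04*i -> [9.87, 7.83, 5.79, 3.75, 1.71]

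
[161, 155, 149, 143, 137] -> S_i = 161 + -6*i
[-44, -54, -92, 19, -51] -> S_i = Random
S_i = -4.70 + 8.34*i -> [-4.7, 3.64, 11.98, 20.32, 28.66]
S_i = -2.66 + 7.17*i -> [-2.66, 4.51, 11.68, 18.85, 26.02]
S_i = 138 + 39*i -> [138, 177, 216, 255, 294]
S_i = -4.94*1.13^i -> [-4.94, -5.58, -6.31, -7.13, -8.05]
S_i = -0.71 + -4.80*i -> [-0.71, -5.51, -10.31, -15.11, -19.91]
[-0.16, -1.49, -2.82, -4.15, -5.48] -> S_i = -0.16 + -1.33*i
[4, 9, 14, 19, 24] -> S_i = 4 + 5*i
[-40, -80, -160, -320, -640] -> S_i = -40*2^i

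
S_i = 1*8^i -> [1, 8, 64, 512, 4096]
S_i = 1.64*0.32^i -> [1.64, 0.52, 0.17, 0.05, 0.02]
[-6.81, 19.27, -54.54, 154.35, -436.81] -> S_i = -6.81*(-2.83)^i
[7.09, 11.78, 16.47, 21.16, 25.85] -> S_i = 7.09 + 4.69*i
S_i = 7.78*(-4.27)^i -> [7.78, -33.22, 141.85, -605.71, 2586.37]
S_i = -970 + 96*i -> [-970, -874, -778, -682, -586]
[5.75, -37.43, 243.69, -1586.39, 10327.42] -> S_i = 5.75*(-6.51)^i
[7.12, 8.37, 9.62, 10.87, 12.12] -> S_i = 7.12 + 1.25*i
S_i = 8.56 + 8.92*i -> [8.56, 17.48, 26.4, 35.32, 44.24]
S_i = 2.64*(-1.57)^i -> [2.64, -4.14, 6.51, -10.22, 16.04]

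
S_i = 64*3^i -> [64, 192, 576, 1728, 5184]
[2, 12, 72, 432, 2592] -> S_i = 2*6^i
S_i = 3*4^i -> [3, 12, 48, 192, 768]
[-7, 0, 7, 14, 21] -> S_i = -7 + 7*i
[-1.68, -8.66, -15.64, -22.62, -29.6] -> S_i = -1.68 + -6.98*i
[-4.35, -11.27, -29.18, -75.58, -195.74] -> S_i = -4.35*2.59^i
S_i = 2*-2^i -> [2, -4, 8, -16, 32]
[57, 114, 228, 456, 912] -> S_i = 57*2^i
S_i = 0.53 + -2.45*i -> [0.53, -1.92, -4.37, -6.82, -9.27]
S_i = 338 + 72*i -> [338, 410, 482, 554, 626]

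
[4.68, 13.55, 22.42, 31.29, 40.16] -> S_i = 4.68 + 8.87*i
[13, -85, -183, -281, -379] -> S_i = 13 + -98*i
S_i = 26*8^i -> [26, 208, 1664, 13312, 106496]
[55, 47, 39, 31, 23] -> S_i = 55 + -8*i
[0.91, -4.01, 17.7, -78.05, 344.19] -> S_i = 0.91*(-4.41)^i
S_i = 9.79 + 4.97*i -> [9.79, 14.76, 19.73, 24.7, 29.67]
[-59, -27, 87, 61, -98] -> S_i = Random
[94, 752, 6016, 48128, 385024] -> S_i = 94*8^i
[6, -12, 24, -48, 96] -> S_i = 6*-2^i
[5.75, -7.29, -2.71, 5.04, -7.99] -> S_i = Random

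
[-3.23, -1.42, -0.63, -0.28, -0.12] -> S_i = -3.23*0.44^i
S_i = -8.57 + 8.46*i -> [-8.57, -0.11, 8.35, 16.81, 25.27]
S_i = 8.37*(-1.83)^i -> [8.37, -15.32, 28.03, -51.3, 93.87]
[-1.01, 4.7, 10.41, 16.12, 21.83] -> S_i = -1.01 + 5.71*i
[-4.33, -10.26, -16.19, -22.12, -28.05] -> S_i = -4.33 + -5.93*i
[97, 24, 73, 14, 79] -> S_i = Random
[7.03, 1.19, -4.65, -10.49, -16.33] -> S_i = 7.03 + -5.84*i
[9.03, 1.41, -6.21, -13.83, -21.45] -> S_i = 9.03 + -7.62*i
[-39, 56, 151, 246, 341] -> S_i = -39 + 95*i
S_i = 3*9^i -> [3, 27, 243, 2187, 19683]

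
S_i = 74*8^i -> [74, 592, 4736, 37888, 303104]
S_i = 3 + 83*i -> [3, 86, 169, 252, 335]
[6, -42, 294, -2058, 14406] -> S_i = 6*-7^i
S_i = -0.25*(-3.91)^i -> [-0.25, 0.98, -3.82, 14.94, -58.43]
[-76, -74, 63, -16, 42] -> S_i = Random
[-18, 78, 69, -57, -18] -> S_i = Random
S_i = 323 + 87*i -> [323, 410, 497, 584, 671]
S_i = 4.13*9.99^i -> [4.13, 41.26, 412.17, 4117.62, 41135.05]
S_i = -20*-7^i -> [-20, 140, -980, 6860, -48020]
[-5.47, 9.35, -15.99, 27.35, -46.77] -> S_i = -5.47*(-1.71)^i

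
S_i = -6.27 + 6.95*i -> [-6.27, 0.68, 7.63, 14.58, 21.53]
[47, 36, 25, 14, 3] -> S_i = 47 + -11*i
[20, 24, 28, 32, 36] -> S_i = 20 + 4*i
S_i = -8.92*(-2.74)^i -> [-8.92, 24.44, -66.97, 183.49, -502.77]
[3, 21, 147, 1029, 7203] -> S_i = 3*7^i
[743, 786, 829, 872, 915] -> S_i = 743 + 43*i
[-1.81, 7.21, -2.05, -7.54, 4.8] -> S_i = Random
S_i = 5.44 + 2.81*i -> [5.44, 8.25, 11.06, 13.87, 16.68]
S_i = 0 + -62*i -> [0, -62, -124, -186, -248]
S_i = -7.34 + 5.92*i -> [-7.34, -1.42, 4.5, 10.42, 16.34]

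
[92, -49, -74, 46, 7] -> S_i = Random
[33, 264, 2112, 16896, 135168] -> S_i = 33*8^i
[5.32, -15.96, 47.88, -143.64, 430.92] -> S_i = 5.32*(-3.00)^i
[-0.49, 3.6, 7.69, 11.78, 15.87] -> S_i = -0.49 + 4.09*i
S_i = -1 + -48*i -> [-1, -49, -97, -145, -193]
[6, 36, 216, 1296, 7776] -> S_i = 6*6^i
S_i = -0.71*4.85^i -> [-0.71, -3.44, -16.7, -81.0, -392.85]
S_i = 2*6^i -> [2, 12, 72, 432, 2592]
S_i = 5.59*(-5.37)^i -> [5.59, -30.02, 161.2, -865.63, 4648.46]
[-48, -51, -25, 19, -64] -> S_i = Random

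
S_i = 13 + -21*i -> [13, -8, -29, -50, -71]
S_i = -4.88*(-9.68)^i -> [-4.88, 47.24, -457.27, 4426.35, -42847.08]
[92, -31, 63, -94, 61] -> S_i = Random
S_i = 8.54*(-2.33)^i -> [8.54, -19.9, 46.36, -108.03, 251.7]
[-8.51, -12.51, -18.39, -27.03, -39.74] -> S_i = -8.51*1.47^i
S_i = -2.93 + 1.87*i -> [-2.93, -1.06, 0.81, 2.68, 4.55]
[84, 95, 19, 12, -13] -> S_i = Random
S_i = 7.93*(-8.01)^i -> [7.93, -63.52, 508.79, -4075.4, 32643.99]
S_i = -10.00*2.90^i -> [-10.0, -29.0, -84.1, -243.89, -707.28]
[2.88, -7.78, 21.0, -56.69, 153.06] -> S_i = 2.88*(-2.70)^i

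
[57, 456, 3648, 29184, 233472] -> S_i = 57*8^i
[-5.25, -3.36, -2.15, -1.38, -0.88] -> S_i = -5.25*0.64^i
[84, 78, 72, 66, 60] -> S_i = 84 + -6*i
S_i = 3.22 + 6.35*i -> [3.22, 9.57, 15.92, 22.27, 28.62]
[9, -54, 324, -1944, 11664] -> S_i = 9*-6^i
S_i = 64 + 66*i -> [64, 130, 196, 262, 328]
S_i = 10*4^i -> [10, 40, 160, 640, 2560]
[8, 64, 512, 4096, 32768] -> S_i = 8*8^i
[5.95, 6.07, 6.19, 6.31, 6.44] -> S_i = 5.95*1.02^i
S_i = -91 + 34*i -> [-91, -57, -23, 11, 45]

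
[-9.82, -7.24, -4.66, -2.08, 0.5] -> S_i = -9.82 + 2.58*i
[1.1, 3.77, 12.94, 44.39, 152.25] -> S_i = 1.10*3.43^i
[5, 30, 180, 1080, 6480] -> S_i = 5*6^i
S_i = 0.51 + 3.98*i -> [0.51, 4.49, 8.47, 12.45, 16.43]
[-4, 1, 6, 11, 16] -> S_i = -4 + 5*i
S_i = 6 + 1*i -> [6, 7, 8, 9, 10]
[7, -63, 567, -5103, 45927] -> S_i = 7*-9^i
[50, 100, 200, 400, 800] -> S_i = 50*2^i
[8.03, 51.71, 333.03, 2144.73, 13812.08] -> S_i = 8.03*6.44^i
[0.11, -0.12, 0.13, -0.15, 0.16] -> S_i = 0.11*(-1.10)^i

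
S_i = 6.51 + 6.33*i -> [6.51, 12.84, 19.17, 25.5, 31.83]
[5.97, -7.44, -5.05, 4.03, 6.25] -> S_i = Random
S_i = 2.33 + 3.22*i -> [2.33, 5.55, 8.77, 11.99, 15.21]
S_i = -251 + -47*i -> [-251, -298, -345, -392, -439]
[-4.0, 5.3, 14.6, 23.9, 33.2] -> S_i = -4.00 + 9.30*i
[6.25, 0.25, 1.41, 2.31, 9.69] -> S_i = Random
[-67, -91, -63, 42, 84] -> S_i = Random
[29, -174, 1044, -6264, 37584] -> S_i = 29*-6^i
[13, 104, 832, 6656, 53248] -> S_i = 13*8^i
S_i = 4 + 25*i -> [4, 29, 54, 79, 104]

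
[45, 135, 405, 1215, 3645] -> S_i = 45*3^i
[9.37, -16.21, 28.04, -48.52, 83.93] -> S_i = 9.37*(-1.73)^i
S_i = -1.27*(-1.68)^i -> [-1.27, 2.13, -3.58, 6.02, -10.12]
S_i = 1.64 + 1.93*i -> [1.64, 3.57, 5.5, 7.43, 9.36]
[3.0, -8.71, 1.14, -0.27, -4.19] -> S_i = Random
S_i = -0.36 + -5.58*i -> [-0.36, -5.94, -11.52, -17.1, -22.68]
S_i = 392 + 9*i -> [392, 401, 410, 419, 428]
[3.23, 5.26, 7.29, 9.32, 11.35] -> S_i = 3.23 + 2.03*i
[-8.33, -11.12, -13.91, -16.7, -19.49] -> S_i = -8.33 + -2.79*i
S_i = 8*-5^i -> [8, -40, 200, -1000, 5000]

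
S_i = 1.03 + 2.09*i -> [1.03, 3.12, 5.21, 7.3, 9.39]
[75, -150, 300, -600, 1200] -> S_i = 75*-2^i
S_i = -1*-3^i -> [-1, 3, -9, 27, -81]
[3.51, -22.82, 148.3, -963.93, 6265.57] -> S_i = 3.51*(-6.50)^i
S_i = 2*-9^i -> [2, -18, 162, -1458, 13122]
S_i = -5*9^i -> [-5, -45, -405, -3645, -32805]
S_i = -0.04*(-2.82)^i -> [-0.04, 0.11, -0.32, 0.9, -2.53]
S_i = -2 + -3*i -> [-2, -5, -8, -11, -14]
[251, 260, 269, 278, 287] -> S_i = 251 + 9*i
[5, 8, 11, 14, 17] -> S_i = 5 + 3*i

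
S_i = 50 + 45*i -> [50, 95, 140, 185, 230]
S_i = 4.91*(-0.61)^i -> [4.91, -3.0, 1.83, -1.11, 0.68]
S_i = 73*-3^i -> [73, -219, 657, -1971, 5913]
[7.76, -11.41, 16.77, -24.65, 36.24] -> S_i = 7.76*(-1.47)^i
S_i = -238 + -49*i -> [-238, -287, -336, -385, -434]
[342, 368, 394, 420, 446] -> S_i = 342 + 26*i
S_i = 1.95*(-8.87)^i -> [1.95, -17.3, 153.42, -1360.84, 12070.61]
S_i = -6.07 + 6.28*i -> [-6.07, 0.21, 6.49, 12.77, 19.05]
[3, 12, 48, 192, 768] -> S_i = 3*4^i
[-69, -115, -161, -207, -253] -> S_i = -69 + -46*i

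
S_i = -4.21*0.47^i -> [-4.21, -1.98, -0.93, -0.44, -0.21]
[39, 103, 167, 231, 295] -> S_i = 39 + 64*i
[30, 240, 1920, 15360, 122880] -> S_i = 30*8^i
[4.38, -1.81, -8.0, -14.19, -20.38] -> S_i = 4.38 + -6.19*i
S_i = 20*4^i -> [20, 80, 320, 1280, 5120]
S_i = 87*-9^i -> [87, -783, 7047, -63423, 570807]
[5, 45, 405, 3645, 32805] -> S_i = 5*9^i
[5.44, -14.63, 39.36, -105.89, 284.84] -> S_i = 5.44*(-2.69)^i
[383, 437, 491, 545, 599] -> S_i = 383 + 54*i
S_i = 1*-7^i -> [1, -7, 49, -343, 2401]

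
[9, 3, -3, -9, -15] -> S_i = 9 + -6*i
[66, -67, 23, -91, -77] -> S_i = Random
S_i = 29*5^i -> [29, 145, 725, 3625, 18125]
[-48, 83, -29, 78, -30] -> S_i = Random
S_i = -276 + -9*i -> [-276, -285, -294, -303, -312]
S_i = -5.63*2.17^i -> [-5.63, -12.22, -26.51, -57.53, -124.84]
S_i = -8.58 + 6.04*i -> [-8.58, -2.54, 3.5, 9.54, 15.58]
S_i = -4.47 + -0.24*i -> [-4.47, -4.71, -4.95, -5.19, -5.43]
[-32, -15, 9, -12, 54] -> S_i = Random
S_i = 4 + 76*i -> [4, 80, 156, 232, 308]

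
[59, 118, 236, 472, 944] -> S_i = 59*2^i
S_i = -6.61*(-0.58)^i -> [-6.61, 3.83, -2.22, 1.29, -0.75]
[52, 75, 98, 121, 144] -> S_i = 52 + 23*i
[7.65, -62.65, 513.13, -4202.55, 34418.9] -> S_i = 7.65*(-8.19)^i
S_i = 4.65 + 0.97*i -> [4.65, 5.62, 6.59, 7.56, 8.53]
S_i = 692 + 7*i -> [692, 699, 706, 713, 720]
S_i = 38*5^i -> [38, 190, 950, 4750, 23750]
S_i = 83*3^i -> [83, 249, 747, 2241, 6723]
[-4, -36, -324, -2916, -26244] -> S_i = -4*9^i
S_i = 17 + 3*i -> [17, 20, 23, 26, 29]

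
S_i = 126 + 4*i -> [126, 130, 134, 138, 142]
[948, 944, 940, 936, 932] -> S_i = 948 + -4*i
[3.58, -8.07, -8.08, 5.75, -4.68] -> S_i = Random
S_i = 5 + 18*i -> [5, 23, 41, 59, 77]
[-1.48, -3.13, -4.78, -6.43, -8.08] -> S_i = -1.48 + -1.65*i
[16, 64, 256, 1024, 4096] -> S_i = 16*4^i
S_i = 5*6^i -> [5, 30, 180, 1080, 6480]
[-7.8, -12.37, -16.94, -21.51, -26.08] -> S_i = -7.80 + -4.57*i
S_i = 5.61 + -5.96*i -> [5.61, -0.35, -6.31, -12.27, -18.23]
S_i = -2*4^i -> [-2, -8, -32, -128, -512]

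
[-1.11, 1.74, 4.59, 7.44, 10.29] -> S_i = -1.11 + 2.85*i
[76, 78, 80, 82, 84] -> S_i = 76 + 2*i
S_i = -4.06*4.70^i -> [-4.06, -19.08, -89.69, -421.52, -1981.15]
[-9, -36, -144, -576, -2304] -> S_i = -9*4^i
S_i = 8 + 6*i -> [8, 14, 20, 26, 32]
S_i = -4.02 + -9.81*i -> [-4.02, -13.83, -23.64, -33.45, -43.26]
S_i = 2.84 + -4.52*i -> [2.84, -1.68, -6.2, -10.72, -15.24]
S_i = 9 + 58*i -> [9, 67, 125, 183, 241]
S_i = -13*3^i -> [-13, -39, -117, -351, -1053]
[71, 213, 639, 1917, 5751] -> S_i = 71*3^i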